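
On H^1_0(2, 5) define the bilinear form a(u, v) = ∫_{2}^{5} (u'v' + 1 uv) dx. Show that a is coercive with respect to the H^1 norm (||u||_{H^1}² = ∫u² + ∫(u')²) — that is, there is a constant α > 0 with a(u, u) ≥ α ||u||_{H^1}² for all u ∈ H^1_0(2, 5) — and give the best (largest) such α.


α = 1

Coercivity of a(·,·) on H^1_0(2, 5) means a(u, u) ≥ α ||u||_{H^1}² for every u ∈ H^1_0.
The interval has length L = 3, and Poincaré/coercivity depend only on L. Here a(u, u) = ∫(u')² + (1)·∫u².
Here c = 1 ≥ 1, so a(u,u) = ∫(u')² + c∫u² ≥ ∫(u')² + ∫u² = ||u||_{H^1}², i.e. α = 1 works. No larger α is possible: a(u,u) ≥ α||u||_{H^1}² means (1−α)∫(u')² ≥ (α−c)∫u², and for the modes u_n = sin(nπ(x−x₀)/L) (x₀ the left endpoint) one has ∫u_n²/∫(u_n')² = (L/(nπ))² → 0, so a(u_n,u_n)/||u_n||_{H^1}² → 1. Hence the optimal constant is α = 1.
Therefore α = 1.


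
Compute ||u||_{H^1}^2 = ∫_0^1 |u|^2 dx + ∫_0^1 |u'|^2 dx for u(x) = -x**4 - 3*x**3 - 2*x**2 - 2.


||u||_{H^1}^2 = 96017/1260

The H^1 norm (squared) on an interval (0, L) is
  ||u||_{H^1}^2 = ∫_0^L u(x)^2 dx + ∫_0^L u'(x)^2 dx.
Compute u'(x) = -4*x**3 - 9*x**2 - 4*x.
Then u(x)^2 = x**8 + 6*x**7 + 13*x**6 + 12*x**5 + 8*x**4 + 12*x**3 + 8*x**2 + 4 and u'(x)^2 = 16*x**6 + 72*x**5 + 113*x**4 + 72*x**3 + 16*x**2.
Integrate each monomial from 0 to 1 using ∫_0^1 c·x^n dx = c·1^(n+1)/(n+1):
  ∫_0^1 u(x)^2 dx = ∫_0^1 (x^8 + 6*x^7 + 13*x^6 + 12*x^5 + 8*x^4 + 12*x^3 + 8*x^2 + 4) dx. Term by term:
    ∫_0^1 x^8 dx = 1/9;  ∫_0^1 6*x^7 dx = 3/4;  ∫_0^1 13*x^6 dx = 13/7;
    ∫_0^1 12*x^5 dx = 2;  ∫_0^1 8*x^4 dx = 8/5;  ∫_0^1 12*x^3 dx = 3;
    ∫_0^1 8*x^2 dx = 8/3;  ∫_0^1 4 dx = 4.
  Sum: 1/9 + 3/4 + 13/7 + 2 + 8/5 + 3 + 8/3 + 4 = 20141/1260.
  ∫_0^1 u'(x)^2 dx = ∫_0^1 (16*x^6 + 72*x^5 + 113*x^4 + 72*x^3 + 16*x^2) dx. Term by term:
    ∫_0^1 16*x^6 dx = 16/7;  ∫_0^1 72*x^5 dx = 12;  ∫_0^1 113*x^4 dx = 113/5;
    ∫_0^1 72*x^3 dx = 18;  ∫_0^1 16*x^2 dx = 16/3.
  Sum: 16/7 + 12 + 113/5 + 18 + 16/3 = 6323/105.
Adding: ||u||_{H^1}^2 = 20141/1260 + 6323/105 = 96017/1260.


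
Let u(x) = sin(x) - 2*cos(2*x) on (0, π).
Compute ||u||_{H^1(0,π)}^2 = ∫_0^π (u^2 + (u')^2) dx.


||u||_{H^1(0,π)}^2 = 40/3 + 11*π

u'(x) = 4*sin(2*x) + cos(x).
Expand u² and (u')² and integrate term by term on (0, π), using: for integers n ≥ 1, ∫_0^π sin²(nx) dx = ∫_0^π cos²(nx) dx = π/2; for n ≠ n', ∫_0^π sin(nx)sin(n'x) dx = ∫_0^π cos(nx)cos(n'x) dx = 0; and by product-to-sum, ∫_0^π sin(nx)cos(n'x) dx = ½∫_0^π [sin((n+n')x) + sin((n−n')x)] dx, which is 0 when n+n' is even and 2n/(n²−n'²) when n+n' is odd (it need not vanish on (0, π)).
  u² squared terms: (-2)²·∫cos(2x)² dx = 4·π/2 = 2*π;  (1)²·∫sin(x)² dx = 1·π/2 = π/2.
  u² cross terms: 2·(-2)·(1)·∫cos(2x)·sin(x) dx = -4·(-2/3) = 8/3.
  So ∫_0^π u² dx = 2*π + π/2 + 8/3 = 8/3 + 5*π/2.
  (u')² squared terms: (4)²·∫sin(2x)² dx = 16·π/2 = 8*π;  (1)²·∫cos(x)² dx = 1·π/2 = π/2.
  (u')² cross terms: 2·(4)·(1)·∫sin(2x)·cos(x) dx = 8·(4/3) = 32/3.
  So ∫_0^π (u')² dx = 8*π + π/2 + 32/3 = 32/3 + 17*π/2.
||u||_{H^1}^2 = (8/3 + 5*π/2) + (32/3 + 17*π/2) = 40/3 + 11*π.


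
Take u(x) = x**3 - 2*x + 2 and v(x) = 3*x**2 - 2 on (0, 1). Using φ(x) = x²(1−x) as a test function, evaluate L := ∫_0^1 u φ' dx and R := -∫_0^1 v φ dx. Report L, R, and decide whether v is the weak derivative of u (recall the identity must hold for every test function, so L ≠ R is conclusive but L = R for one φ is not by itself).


LHS = 1/15, RHS = 1/15. Yes, v = u' weakly.

u(x) = x**3 - 2*x + 2, classical derivative u'(x) = 3*x**2 - 2.
φ(x) = x²(1−x), so φ'(x) = x*(2 - 3*x).
Note φ(0) = φ(1) = 0, so the boundary term u·φ vanishes.
LHS = ∫_0^1 u(x) φ'(x) dx = ∫_0^1 (-3*x^5 + 2*x^4 + 6*x^3 - 10*x^2 + 4*x) dx. Term by term:
  ∫_0^1 -3*x^5 dx = -1/2;  ∫_0^1 2*x^4 dx = 2/5;  ∫_0^1 6*x^3 dx = 3/2;
  ∫_0^1 -10*x^2 dx = -10/3;  ∫_0^1 4*x dx = 2.
Sum: -1/2 + 2/5 + 3/2 − 10/3 + 2 = 1/15.
So LHS = 1/15.
∫_0^1 v(x) φ(x) dx = ∫_0^1 (-3*x^5 + 3*x^4 + 2*x^3 - 2*x^2) dx. Term by term:
  ∫_0^1 -3*x^5 dx = -1/2;  ∫_0^1 3*x^4 dx = 3/5;  ∫_0^1 2*x^3 dx = 1/2;
  ∫_0^1 -2*x^2 dx = -2/3.
Sum: -1/2 + 3/5 + 1/2 − 2/3 = -1/15.
So RHS = -∫_0^1 v(x) φ(x) dx = 1/15.
LHS = RHS, so the identity holds for this test φ.
Moreover u is smooth here and v(x) = u'(x) = 3*x**2 - 2 pointwise, so the identity holds for every test function. Hence v is the weak derivative of u.


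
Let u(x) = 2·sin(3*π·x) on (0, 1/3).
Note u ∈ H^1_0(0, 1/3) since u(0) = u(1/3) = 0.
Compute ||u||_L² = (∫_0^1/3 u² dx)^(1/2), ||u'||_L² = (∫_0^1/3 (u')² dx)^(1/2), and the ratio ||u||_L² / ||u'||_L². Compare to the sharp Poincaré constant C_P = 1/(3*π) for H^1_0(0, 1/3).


||u||_L² / ||u'||_L² = 1/(3*π) = C_P.

u(x) = 2·sin(3*π·x), so u'(x) = 6*π*cos(3*π*x).
Writing u(x) = A·sin(kπx/L) with A = 2 and k = 1, use ∫_0^L sin²(kπx/L) dx = L/2 and ∫_0^L cos²(kπx/L) dx = L/2.
u² = 4·sin²(3*π·x) and (u')² = 36*π^2·cos²(3*π·x), and each of sin², cos² integrates to L/2 = 1/6 over (0, 1/3).
∫_0^1/3 u² dx = 2/3, so ||u||_L² = sqrt(6)/3.
∫_0^1/3 (u')² dx = 6*π^2, so ||u'||_L² = sqrt(6)*π.
Ratio ||u||_L² / ||u'||_L² = 1/(3*π).
Sharp Poincaré constant on H^1_0(0, 1/3) is C_P = L/π = 1/(3*π), achieved by sin(3*π·x).
This is the k = 1 eigenfunction (up to amplitude), so the ratio equals the sharp Poincaré constant exactly.


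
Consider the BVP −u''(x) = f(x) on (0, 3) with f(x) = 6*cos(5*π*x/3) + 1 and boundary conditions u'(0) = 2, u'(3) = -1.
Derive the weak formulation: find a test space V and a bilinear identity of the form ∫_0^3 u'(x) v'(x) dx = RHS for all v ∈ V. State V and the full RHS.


V = H^1(0, 3) (v unrestricted at boundary; u is determined up to an additive constant); weak form: ∫_0^3 u'v' dx = ∫_0^3 (6*cos(5*π*x/3) + 1) v dx − v(3) − 2·v(0) for all v ∈ V.

Multiply both sides by a test function v and integrate from 0 to 3:
  ∫_0^3 −u''(x) v(x) dx = ∫_0^3 f(x) v(x) dx.
Integrate the LHS by parts once:
  ∫_0^3 −u'' v dx = −[u'(x) v(x)]_0^3 + ∫_0^3 u'(x) v'(x) dx.
Thus ∫_0^3 u'(x) v'(x) dx = ∫_0^3 f(x) v(x) dx + [u'(x) v(x)]_0^3.
Choose V so that boundary terms are either known or forced to vanish.
u has inhomogeneous Neumann u'(0) = 2, u'(3) = -1. [u' v]_0^3 = (-1)·v(3) − (2)·v(0) = − v(3) − 2·v(0). Take V = H^1(0, 3); boundary term becomes part of RHS.
Weak formulation: find u (satisfying any essential BC) such that ∫_0^3 u'(x) v'(x) dx = ∫_0^3 f v dx − v(3) − 2·v(0) for all v ∈ V (Neumann data are natural BCs: they enter the RHS as boundary terms).
Substituting f(x) = 6*cos(5*π*x/3) + 1, the right-hand side is ∫_0^3 (6*cos(5*π*x/3) + 1) v dx − v(3) − 2·v(0).
Compatibility check (pure Neumann): taking v ≡ 1 ∈ V gives 0 = ∫_0^3 f dx + (-1) − (2), i.e. ∫_0^3 f dx must equal u'(0) − u'(3) = 3. Indeed ∫_0^3 (6*cos(5*π*x/3) + 1) dx = 3, so the data are compatible. The solution is then unique only up to an additive constant (fix it e.g. by requiring ∫_0^3 u dx = 0).


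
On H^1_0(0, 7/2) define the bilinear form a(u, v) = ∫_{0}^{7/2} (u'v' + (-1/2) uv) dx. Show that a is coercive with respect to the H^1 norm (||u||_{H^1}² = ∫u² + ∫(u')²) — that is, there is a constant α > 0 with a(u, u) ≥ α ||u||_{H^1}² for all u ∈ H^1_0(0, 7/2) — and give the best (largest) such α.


α = (-49 + 8*π^2)/(2*(4*π^2 + 49))

Coercivity of a(·,·) on H^1_0(0, 7/2) means a(u, u) ≥ α ||u||_{H^1}² for every u ∈ H^1_0.
The interval has length L = 7/2, and Poincaré/coercivity depend only on L. Here a(u, u) = ∫(u')² + (-1/2)·∫u².
Here c = -1/2 < 0 with |c| < (π/L)² = 4*π^2/49, so coercivity still holds. The condition a(u,u) ≥ α||u||_{H^1}² reads (1−α)∫(u')² ≥ (α−c)∫u². Any admissible α is ≤ 1 (rapidly oscillating u have ∫u²/∫(u')² → 0), and α = 1 would force 0 ≥ (1−c)∫u², impossible since c < 1; so 1−α > 0. By the sharp Poincaré inequality on H^1_0 of an interval of length L, ∫(u')² ≥ (π/L)²∫u² with equality for the first sine mode sin(π(x−x₀)/L) (x₀ the left endpoint), so the inequality holds for all u iff (1−α)(π/L)² ≥ α − c, i.e. α ≤ ((π/L)² + c)/((π/L)² + 1) = (1 + c(L/π)²)/(1 + (L/π)²). (Direct route, valid since c ≤ 0: Poincaré gives c∫u² ≥ c(L/π)²∫(u')², so a(u,u) ≥ (1 + c(L/π)²)∫(u')², while ||u||_{H^1}² ≤ (1 + (L/π)²)∫(u')²; dividing yields the same α.) With (π/L)² = 4*π^2/49 and c = -1/2, the largest admissible constant is α = ((π/L)² + c)/((π/L)² + 1).
Simplifying, α = (-49 + 8*π^2)/(2*(4*π^2 + 49)).


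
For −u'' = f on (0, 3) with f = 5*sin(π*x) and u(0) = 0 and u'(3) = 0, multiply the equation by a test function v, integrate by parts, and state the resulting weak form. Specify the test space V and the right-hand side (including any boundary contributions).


V = {v ∈ H^1(0, 3) : v(0) = 0} (test functions vanish at x = 0 where u is specified); weak form: ∫_0^3 u'v' dx = ∫_0^3 (5*sin(π*x)) v dx for all v ∈ V.

Multiply both sides by a test function v and integrate from 0 to 3:
  ∫_0^3 −u''(x) v(x) dx = ∫_0^3 f(x) v(x) dx.
Integrate the LHS by parts once:
  ∫_0^3 −u'' v dx = −[u'(x) v(x)]_0^3 + ∫_0^3 u'(x) v'(x) dx.
Thus ∫_0^3 u'(x) v'(x) dx = ∫_0^3 f(x) v(x) dx + [u'(x) v(x)]_0^3.
Choose V so that boundary terms are either known or forced to vanish.
Mixed BC: u(0) = 0 (Dirichlet) and u'(3) = 0 (Neumann). Define V = {v ∈ H^1(0, 3) : v(0) = 0}. Then [u' v]_0^3 = u'(3)·v(3) − u'(0)·0 = 0.
Weak formulation: find u (satisfying any essential BC) such that ∫_0^3 u'(x) v'(x) dx = ∫_0^3 f v dx for all v ∈ V (Dirichlet at 0 absorbed into V; the Neumann datum at x = 3 is zero, so no boundary term remains).
Substituting f(x) = 5*sin(π*x), the right-hand side is ∫_0^3 (5*sin(π*x)) v dx.


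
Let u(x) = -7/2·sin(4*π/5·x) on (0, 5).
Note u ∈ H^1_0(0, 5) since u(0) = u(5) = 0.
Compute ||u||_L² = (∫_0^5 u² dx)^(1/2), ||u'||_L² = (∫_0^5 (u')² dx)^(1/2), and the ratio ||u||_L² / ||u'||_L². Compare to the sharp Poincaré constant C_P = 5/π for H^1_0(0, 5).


||u||_L² / ||u'||_L² = 5/(4*π) < C_P = 5/π.

u(x) = -7/2·sin(4*π/5·x), so u'(x) = -14*π*cos(4*π*x/5)/5.
Writing u(x) = A·sin(kπx/L) with A = -7/2 and k = 4, use ∫_0^L sin²(kπx/L) dx = L/2 and ∫_0^L cos²(kπx/L) dx = L/2.
u² = 49/4·sin²(4*π/5·x) and (u')² = 196*π^2/25·cos²(4*π/5·x), and each of sin², cos² integrates to L/2 = 5/2 over (0, 5).
∫_0^5 u² dx = 245/8, so ||u||_L² = 7*sqrt(10)/4.
∫_0^5 (u')² dx = 98*π^2/5, so ||u'||_L² = 7*sqrt(10)*π/5.
Ratio ||u||_L² / ||u'||_L² = 5/(4*π).
Sharp Poincaré constant on H^1_0(0, 5) is C_P = L/π = 5/π, achieved by sin(π/5·x).
This is the k = 4 harmonic; the ratio L/(kπ) is strictly less than C_P = L/π, consistent with the sharp inequality ||u||_L² ≤ C_P ||u'||_L².


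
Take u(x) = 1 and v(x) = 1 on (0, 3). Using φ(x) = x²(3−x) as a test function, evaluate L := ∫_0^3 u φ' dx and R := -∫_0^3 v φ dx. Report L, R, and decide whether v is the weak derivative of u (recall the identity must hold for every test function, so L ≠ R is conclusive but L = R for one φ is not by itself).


LHS = 0, RHS = -27/4. No, v is not the weak derivative of u.

u(x) = 1, classical derivative u'(x) = 0.
φ(x) = x²(3−x), so φ'(x) = 3*x*(2 - x).
Note φ(0) = φ(3) = 0, so the boundary term u·φ vanishes.
LHS = ∫_0^3 u(x) φ'(x) dx = ∫_0^3 (-3*x^2 + 6*x) dx. Term by term:
  ∫_0^3 -3*x^2 dx = -27;  ∫_0^3 6*x dx = 27.
Sum: -27 + 27 = 0.
So LHS = 0.
∫_0^3 v(x) φ(x) dx = ∫_0^3 (-x^3 + 3*x^2) dx. Term by term:
  ∫_0^3 -x^3 dx = -81/4;  ∫_0^3 3*x^2 dx = 27.
Sum: -81/4 + 27 = 27/4.
So RHS = -∫_0^3 v(x) φ(x) dx = -27/4.
LHS − RHS = 27/4 ≠ 0, so the identity fails.
(For a valid weak derivative the identity must hold for EVERY test function, in particular this one. The failure shows v is NOT the weak derivative of u.)
Correct weak derivative would be u'(x) = 0.


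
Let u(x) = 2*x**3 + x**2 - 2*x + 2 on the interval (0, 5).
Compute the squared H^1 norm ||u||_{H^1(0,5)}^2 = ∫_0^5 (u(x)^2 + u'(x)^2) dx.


||u||_{H^1}^2 = 1614890/21

The H^1 norm (squared) on an interval (0, L) is
  ||u||_{H^1}^2 = ∫_0^L u(x)^2 dx + ∫_0^L u'(x)^2 dx.
Compute u'(x) = 6*x**2 + 2*x - 2.
Then u(x)^2 = 4*x**6 + 4*x**5 - 7*x**4 + 4*x**3 + 8*x**2 - 8*x + 4 and u'(x)^2 = 36*x**4 + 24*x**3 - 20*x**2 - 8*x + 4.
Integrate each monomial from 0 to 5 using ∫_0^5 c·x^n dx = c·5^(n+1)/(n+1):
  ∫_0^5 u(x)^2 dx = ∫_0^5 (4*x^6 + 4*x^5 - 7*x^4 + 4*x^3 + 8*x^2 - 8*x + 4) dx. Term by term:
    ∫_0^5 4*x^6 dx = 312500/7;  ∫_0^5 4*x^5 dx = 31250/3;  ∫_0^5 -7*x^4 dx = -4375;
    ∫_0^5 4*x^3 dx = 625;  ∫_0^5 8*x^2 dx = 1000/3;  ∫_0^5 -8*x dx = -100;
    ∫_0^5 4 dx = 20.
  Sum: 312500/7 + 31250/3 − 4375 + 625 + 1000/3 − 100 + 20 = 360940/7.
  ∫_0^5 u'(x)^2 dx = ∫_0^5 (36*x^4 + 24*x^3 - 20*x^2 - 8*x + 4) dx. Term by term:
    ∫_0^5 36*x^4 dx = 22500;  ∫_0^5 24*x^3 dx = 3750;  ∫_0^5 -20*x^2 dx = -2500/3;
    ∫_0^5 -8*x dx = -100;  ∫_0^5 4 dx = 20.
  Sum: 22500 + 3750 − 2500/3 − 100 + 20 = 76010/3.
Adding: ||u||_{H^1}^2 = 360940/7 + 76010/3 = 1614890/21.


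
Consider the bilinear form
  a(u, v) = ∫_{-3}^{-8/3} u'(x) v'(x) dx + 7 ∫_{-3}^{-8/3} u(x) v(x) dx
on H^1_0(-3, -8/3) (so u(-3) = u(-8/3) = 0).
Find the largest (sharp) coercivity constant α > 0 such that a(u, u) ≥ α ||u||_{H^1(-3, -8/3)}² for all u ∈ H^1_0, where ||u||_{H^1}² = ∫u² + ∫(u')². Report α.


α = 1

Coercivity of a(·,·) on H^1_0(-3, -8/3) means a(u, u) ≥ α ||u||_{H^1}² for every u ∈ H^1_0.
The interval has length L = 1/3, and Poincaré/coercivity depend only on L. Here a(u, u) = ∫(u')² + (7)·∫u².
Here c = 7 ≥ 1, so a(u,u) = ∫(u')² + c∫u² ≥ ∫(u')² + ∫u² = ||u||_{H^1}², i.e. α = 1 works. No larger α is possible: a(u,u) ≥ α||u||_{H^1}² means (1−α)∫(u')² ≥ (α−c)∫u², and for the modes u_n = sin(nπ(x−x₀)/L) (x₀ the left endpoint) one has ∫u_n²/∫(u_n')² = (L/(nπ))² → 0, so a(u_n,u_n)/||u_n||_{H^1}² → 1. Hence the optimal constant is α = 1.
Therefore α = 1.


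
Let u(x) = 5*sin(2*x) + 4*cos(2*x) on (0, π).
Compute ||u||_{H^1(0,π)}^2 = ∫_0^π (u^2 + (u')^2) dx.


||u||_{H^1(0,π)}^2 = 205*π/2

u'(x) = -8*sin(2*x) + 10*cos(2*x).
Expand u² and (u')² and integrate term by term on (0, π), using: for integers n ≥ 1, ∫_0^π sin²(nx) dx = ∫_0^π cos²(nx) dx = π/2; for n ≠ n', ∫_0^π sin(nx)sin(n'x) dx = ∫_0^π cos(nx)cos(n'x) dx = 0; and by product-to-sum, ∫_0^π sin(nx)cos(n'x) dx = ½∫_0^π [sin((n+n')x) + sin((n−n')x)] dx, which is 0 when n+n' is even and 2n/(n²−n'²) when n+n' is odd (it need not vanish on (0, π)).
  u² squared terms: (4)²·∫cos(2x)² dx = 16·π/2 = 8*π;  (5)²·∫sin(2x)² dx = 25·π/2 = 25*π/2.
  u² cross terms: 2·(4)·(5)·∫cos(2x)·sin(2x) dx = 40·(0) = 0.
  So ∫_0^π u² dx = 8*π + 25*π/2 + 0 = 41*π/2.
  (u')² squared terms: (-8)²·∫sin(2x)² dx = 64·π/2 = 32*π;  (10)²·∫cos(2x)² dx = 100·π/2 = 50*π.
  (u')² cross terms: 2·(-8)·(10)·∫sin(2x)·cos(2x) dx = -160·(0) = 0.
  So ∫_0^π (u')² dx = 32*π + 50*π + 0 = 82*π.
||u||_{H^1}^2 = (41*π/2) + (82*π) = 205*π/2.


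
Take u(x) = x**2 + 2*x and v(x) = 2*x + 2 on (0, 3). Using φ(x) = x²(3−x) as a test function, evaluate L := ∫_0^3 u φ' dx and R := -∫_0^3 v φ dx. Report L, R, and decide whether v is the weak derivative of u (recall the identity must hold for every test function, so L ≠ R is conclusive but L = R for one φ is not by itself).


LHS = -189/5, RHS = -189/5. Yes, v = u' weakly.

u(x) = x**2 + 2*x, classical derivative u'(x) = 2*x + 2.
φ(x) = x²(3−x), so φ'(x) = 3*x*(2 - x).
Note φ(0) = φ(3) = 0, so the boundary term u·φ vanishes.
LHS = ∫_0^3 u(x) φ'(x) dx = ∫_0^3 (-3*x^4 + 12*x^2) dx. Term by term:
  ∫_0^3 -3*x^4 dx = -729/5;  ∫_0^3 12*x^2 dx = 108.
Sum: -729/5 + 108 = -189/5.
So LHS = -189/5.
∫_0^3 v(x) φ(x) dx = ∫_0^3 (-2*x^4 + 4*x^3 + 6*x^2) dx. Term by term:
  ∫_0^3 -2*x^4 dx = -486/5;  ∫_0^3 4*x^3 dx = 81;  ∫_0^3 6*x^2 dx = 54.
Sum: -486/5 + 81 + 54 = 189/5.
So RHS = -∫_0^3 v(x) φ(x) dx = -189/5.
LHS = RHS, so the identity holds for this test φ.
Moreover u is smooth here and v(x) = u'(x) = 2*x + 2 pointwise, so the identity holds for every test function. Hence v is the weak derivative of u.


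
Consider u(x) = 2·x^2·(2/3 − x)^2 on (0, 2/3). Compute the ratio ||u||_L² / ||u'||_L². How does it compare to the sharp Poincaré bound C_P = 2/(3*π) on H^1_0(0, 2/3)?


||u||_L² / ||u'||_L² = sqrt(3)/9 < C_P = 2/(3*π).

u(x) = 2·x^2·(2/3 − x)^2, so u'(x) = 8*x*(3*x - 2)*(3*x - 1)/9.
u(x) = 2·x^2·(2/3 − x)^2 vanishes at x = 0 and x = 2/3, so u ∈ H^1_0(0, 2/3). Differentiate via the product rule and integrate the resulting polynomials term by term.
  ∫_0^2/3 u² dx = ∫_0^2/3 (4*x^8 - 32*x^7/3 + 32*x^6/3 - 128*x^5/27 + 64*x^4/81) dx. Term by term:
    ∫_0^2/3 4*x^8 dx = 2048/177147;  ∫_0^2/3 -32*x^7/3 dx = -1024/19683;  ∫_0^2/3 32*x^6/3 dx = 4096/45927;
    ∫_0^2/3 -128*x^5/27 dx = -4096/59049;  ∫_0^2/3 64*x^4/81 dx = 2048/98415.
  Sum: 2048/177147 − 1024/19683 + 4096/45927 − 4096/59049 + 2048/98415 = 1024/6200145.
  ∫_0^2/3 (u')² dx = ∫_0^2/3 (64*x^6 - 128*x^5 + 832*x^4/9 - 256*x^3/9 + 256*x^2/81) dx. Term by term:
    ∫_0^2/3 64*x^6 dx = 8192/15309;  ∫_0^2/3 -128*x^5 dx = -4096/2187;  ∫_0^2/3 832*x^4/9 dx = 26624/10935;
    ∫_0^2/3 -256*x^3/9 dx = -1024/729;  ∫_0^2/3 256*x^2/81 dx = 2048/6561.
  Sum: 8192/15309 − 4096/2187 + 26624/10935 − 1024/729 + 2048/6561 = 1024/229635.
∫_0^2/3 u² dx = 1024/6200145, so ||u||_L² = 32*sqrt(105)/25515.
∫_0^2/3 (u')² dx = 1024/229635, so ||u'||_L² = 32*sqrt(35)/2835.
Ratio ||u||_L² / ||u'||_L² = sqrt(3)/9.
Sharp Poincaré constant on H^1_0(0, 2/3) is C_P = L/π = 2/(3*π), achieved by sin(3*π/2·x).
A polynomial bump cannot attain the sharp Poincaré constant (only the first sine eigenfunction does), so the ratio is strictly less than C_P, consistent with ||u||_L² ≤ C_P ||u'||_L².


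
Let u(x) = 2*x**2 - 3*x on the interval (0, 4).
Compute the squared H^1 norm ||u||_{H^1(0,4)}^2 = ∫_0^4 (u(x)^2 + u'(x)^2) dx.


||u||_{H^1}^2 = 6428/15

The H^1 norm (squared) on an interval (0, L) is
  ||u||_{H^1}^2 = ∫_0^L u(x)^2 dx + ∫_0^L u'(x)^2 dx.
Compute u'(x) = 4*x - 3.
Then u(x)^2 = 4*x**4 - 12*x**3 + 9*x**2 and u'(x)^2 = 16*x**2 - 24*x + 9.
Integrate each monomial from 0 to 4 using ∫_0^4 c·x^n dx = c·4^(n+1)/(n+1):
  ∫_0^4 u(x)^2 dx = ∫_0^4 (4*x^4 - 12*x^3 + 9*x^2) dx. Term by term:
    ∫_0^4 4*x^4 dx = 4096/5;  ∫_0^4 -12*x^3 dx = -768;  ∫_0^4 9*x^2 dx = 192.
  Sum: 4096/5 − 768 + 192 = 1216/5.
  ∫_0^4 u'(x)^2 dx = ∫_0^4 (16*x^2 - 24*x + 9) dx. Term by term:
    ∫_0^4 16*x^2 dx = 1024/3;  ∫_0^4 -24*x dx = -192;  ∫_0^4 9 dx = 36.
  Sum: 1024/3 − 192 + 36 = 556/3.
Adding: ||u||_{H^1}^2 = 1216/5 + 556/3 = 6428/15.


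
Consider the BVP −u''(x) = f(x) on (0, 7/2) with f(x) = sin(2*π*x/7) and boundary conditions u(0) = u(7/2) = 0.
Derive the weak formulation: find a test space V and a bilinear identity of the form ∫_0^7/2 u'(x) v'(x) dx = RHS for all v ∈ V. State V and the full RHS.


V = H^1_0(0, 7/2) (so v(0) = v(7/2) = 0); weak form: ∫_0^7/2 u'v' dx = ∫_0^7/2 (sin(2*π*x/7)) v dx for all v ∈ V.

Multiply both sides by a test function v and integrate from 0 to 7/2:
  ∫_0^7/2 −u''(x) v(x) dx = ∫_0^7/2 f(x) v(x) dx.
Integrate the LHS by parts once:
  ∫_0^7/2 −u'' v dx = −[u'(x) v(x)]_0^7/2 + ∫_0^7/2 u'(x) v'(x) dx.
Thus ∫_0^7/2 u'(x) v'(x) dx = ∫_0^7/2 f(x) v(x) dx + [u'(x) v(x)]_0^7/2.
Choose V so that boundary terms are either known or forced to vanish.
u is Dirichlet: u(0) = u(7/2) = 0. Let V = H^1_0(0, 7/2); then v(0) = v(7/2) = 0, and [u' v]_0^7/2 = 0.
Weak formulation: find u (satisfying any essential BC) such that ∫_0^7/2 u'(x) v'(x) dx = ∫_0^7/2 f v dx for all v ∈ V.
Substituting f(x) = sin(2*π*x/7), the right-hand side is ∫_0^7/2 (sin(2*π*x/7)) v dx.


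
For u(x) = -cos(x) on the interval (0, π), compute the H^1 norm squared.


||u||_{H^1(0,π)}^2 = π

u'(x) = sin(x).
Expand u² and (u')² and integrate term by term on (0, π), using: for integers n ≥ 1, ∫_0^π sin²(nx) dx = ∫_0^π cos²(nx) dx = π/2; for n ≠ n', ∫_0^π sin(nx)sin(n'x) dx = ∫_0^π cos(nx)cos(n'x) dx = 0; and by product-to-sum, ∫_0^π sin(nx)cos(n'x) dx = ½∫_0^π [sin((n+n')x) + sin((n−n')x)] dx, which is 0 when n+n' is even and 2n/(n²−n'²) when n+n' is odd (it need not vanish on (0, π)).
  u² squared terms: (-1)²·∫cos(x)² dx = 1·π/2 = π/2.
  So ∫_0^π u² dx = π/2.
  (u')² squared terms: (1)²·∫sin(x)² dx = 1·π/2 = π/2.
  So ∫_0^π (u')² dx = π/2.
||u||_{H^1}^2 = (π/2) + (π/2) = π.


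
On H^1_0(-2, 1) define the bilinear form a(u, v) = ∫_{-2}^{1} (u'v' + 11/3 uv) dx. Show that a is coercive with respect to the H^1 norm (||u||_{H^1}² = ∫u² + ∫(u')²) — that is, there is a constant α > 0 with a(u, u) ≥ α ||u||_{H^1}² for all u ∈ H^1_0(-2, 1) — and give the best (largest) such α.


α = 1

Coercivity of a(·,·) on H^1_0(-2, 1) means a(u, u) ≥ α ||u||_{H^1}² for every u ∈ H^1_0.
The interval has length L = 3, and Poincaré/coercivity depend only on L. Here a(u, u) = ∫(u')² + (11/3)·∫u².
Here c = 11/3 ≥ 1, so a(u,u) = ∫(u')² + c∫u² ≥ ∫(u')² + ∫u² = ||u||_{H^1}², i.e. α = 1 works. No larger α is possible: a(u,u) ≥ α||u||_{H^1}² means (1−α)∫(u')² ≥ (α−c)∫u², and for the modes u_n = sin(nπ(x−x₀)/L) (x₀ the left endpoint) one has ∫u_n²/∫(u_n')² = (L/(nπ))² → 0, so a(u_n,u_n)/||u_n||_{H^1}² → 1. Hence the optimal constant is α = 1.
Therefore α = 1.


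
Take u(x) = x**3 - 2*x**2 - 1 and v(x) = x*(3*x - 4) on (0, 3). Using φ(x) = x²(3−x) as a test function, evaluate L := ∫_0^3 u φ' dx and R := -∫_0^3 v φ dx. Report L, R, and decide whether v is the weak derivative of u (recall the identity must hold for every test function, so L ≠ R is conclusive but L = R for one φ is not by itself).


LHS = -243/10, RHS = -243/10. Yes, v = u' weakly.

u(x) = x**3 - 2*x**2 - 1, classical derivative u'(x) = 3*x**2 - 4*x.
φ(x) = x²(3−x), so φ'(x) = 3*x*(2 - x).
Note φ(0) = φ(3) = 0, so the boundary term u·φ vanishes.
LHS = ∫_0^3 u(x) φ'(x) dx = ∫_0^3 (-3*x^5 + 12*x^4 - 12*x^3 + 3*x^2 - 6*x) dx. Term by term:
  ∫_0^3 -3*x^5 dx = -729/2;  ∫_0^3 12*x^4 dx = 2916/5;  ∫_0^3 -12*x^3 dx = -243;
  ∫_0^3 3*x^2 dx = 27;  ∫_0^3 -6*x dx = -27.
Sum: -729/2 + 2916/5 − 243 + 27 − 27 = -243/10.
So LHS = -243/10.
∫_0^3 v(x) φ(x) dx = ∫_0^3 (-3*x^5 + 13*x^4 - 12*x^3) dx. Term by term:
  ∫_0^3 -3*x^5 dx = -729/2;  ∫_0^3 13*x^4 dx = 3159/5;  ∫_0^3 -12*x^3 dx = -243.
Sum: -729/2 + 3159/5 − 243 = 243/10.
So RHS = -∫_0^3 v(x) φ(x) dx = -243/10.
LHS = RHS, so the identity holds for this test φ.
Moreover u is smooth here and v(x) = u'(x) = 3*x**2 - 4*x pointwise, so the identity holds for every test function. Hence v is the weak derivative of u.


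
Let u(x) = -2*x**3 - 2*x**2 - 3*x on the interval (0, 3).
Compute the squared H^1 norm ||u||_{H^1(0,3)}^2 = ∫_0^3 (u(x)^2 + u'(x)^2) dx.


||u||_{H^1}^2 = 232677/35

The H^1 norm (squared) on an interval (0, L) is
  ||u||_{H^1}^2 = ∫_0^L u(x)^2 dx + ∫_0^L u'(x)^2 dx.
Compute u'(x) = -6*x**2 - 4*x - 3.
Then u(x)^2 = 4*x**6 + 8*x**5 + 16*x**4 + 12*x**3 + 9*x**2 and u'(x)^2 = 36*x**4 + 48*x**3 + 52*x**2 + 24*x + 9.
Integrate each monomial from 0 to 3 using ∫_0^3 c·x^n dx = c·3^(n+1)/(n+1):
  ∫_0^3 u(x)^2 dx = ∫_0^3 (4*x^6 + 8*x^5 + 16*x^4 + 12*x^3 + 9*x^2) dx. Term by term:
    ∫_0^3 4*x^6 dx = 8748/7;  ∫_0^3 8*x^5 dx = 972;  ∫_0^3 16*x^4 dx = 3888/5;
    ∫_0^3 12*x^3 dx = 243;  ∫_0^3 9*x^2 dx = 81.
  Sum: 8748/7 + 972 + 3888/5 + 243 + 81 = 116316/35.
  ∫_0^3 u'(x)^2 dx = ∫_0^3 (36*x^4 + 48*x^3 + 52*x^2 + 24*x + 9) dx. Term by term:
    ∫_0^3 36*x^4 dx = 8748/5;  ∫_0^3 48*x^3 dx = 972;  ∫_0^3 52*x^2 dx = 468;
    ∫_0^3 24*x dx = 108;  ∫_0^3 9 dx = 27.
  Sum: 8748/5 + 972 + 468 + 108 + 27 = 16623/5.
Adding: ||u||_{H^1}^2 = 116316/35 + 16623/5 = 232677/35.


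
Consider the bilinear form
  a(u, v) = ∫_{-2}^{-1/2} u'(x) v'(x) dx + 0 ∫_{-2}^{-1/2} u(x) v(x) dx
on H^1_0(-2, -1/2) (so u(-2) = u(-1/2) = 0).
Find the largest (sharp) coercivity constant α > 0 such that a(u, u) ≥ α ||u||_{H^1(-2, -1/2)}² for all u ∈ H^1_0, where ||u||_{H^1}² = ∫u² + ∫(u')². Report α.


α = 4*π^2/(9 + 4*π^2)

Coercivity of a(·,·) on H^1_0(-2, -1/2) means a(u, u) ≥ α ||u||_{H^1}² for every u ∈ H^1_0.
The interval has length L = 3/2, and Poincaré/coercivity depend only on L. Here a(u, u) = ∫(u')² + (0)·∫u².
Here c = 0, so a(u,u) = ∫(u')² alone. The condition a(u,u) ≥ α||u||_{H^1}² reads (1−α)∫(u')² ≥ (α−c)∫u². Any admissible α is ≤ 1 (rapidly oscillating u have ∫u²/∫(u')² → 0), and α = 1 would force 0 ≥ (1−c)∫u², impossible since c < 1; so 1−α > 0. By the sharp Poincaré inequality on H^1_0 of an interval of length L, ∫(u')² ≥ (π/L)²∫u² with equality for the first sine mode sin(π(x−x₀)/L) (x₀ the left endpoint), so the inequality holds for all u iff (1−α)(π/L)² ≥ α − c, i.e. α ≤ ((π/L)² + c)/((π/L)² + 1) = (1 + c(L/π)²)/(1 + (L/π)²). (Direct route, valid since c ≤ 0: Poincaré gives c∫u² ≥ c(L/π)²∫(u')², so a(u,u) ≥ (1 + c(L/π)²)∫(u')², while ||u||_{H^1}² ≤ (1 + (L/π)²)∫(u')²; dividing yields the same α.) With (π/L)² = 4*π^2/9 and c = 0, the largest admissible constant is α = ((π/L)² + c)/((π/L)² + 1).
Simplifying, α = 4*π^2/(9 + 4*π^2).


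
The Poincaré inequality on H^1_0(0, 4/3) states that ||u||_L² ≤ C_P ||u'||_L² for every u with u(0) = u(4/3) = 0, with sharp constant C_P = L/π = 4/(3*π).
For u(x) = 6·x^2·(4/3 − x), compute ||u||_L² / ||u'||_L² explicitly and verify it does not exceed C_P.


||u||_L² / ||u'||_L² = 2*sqrt(14)/21 < C_P = 4/(3*π).

u(x) = 6·x^2·(4/3 − x), so u'(x) = 2*x*(8 - 9*x).
u(x) = 6·x^2·(4/3 − x) vanishes at x = 0 and x = 4/3, so u ∈ H^1_0(0, 4/3). Differentiate via the product rule and integrate the resulting polynomials term by term.
  ∫_0^4/3 u² dx = ∫_0^4/3 (36*x^6 - 96*x^5 + 64*x^4) dx. Term by term:
    ∫_0^4/3 36*x^6 dx = 65536/1701;  ∫_0^4/3 -96*x^5 dx = -65536/729;  ∫_0^4/3 64*x^4 dx = 65536/1215.
  Sum: 65536/1701 − 65536/729 + 65536/1215 = 65536/25515.
  ∫_0^4/3 (u')² dx = ∫_0^4/3 (324*x^4 - 576*x^3 + 256*x^2) dx. Term by term:
    ∫_0^4/3 324*x^4 dx = 4096/15;  ∫_0^4/3 -576*x^3 dx = -4096/9;  ∫_0^4/3 256*x^2 dx = 16384/81.
  Sum: 4096/15 − 4096/9 + 16384/81 = 8192/405.
∫_0^4/3 u² dx = 65536/25515, so ||u||_L² = 256*sqrt(35)/945.
∫_0^4/3 (u')² dx = 8192/405, so ||u'||_L² = 64*sqrt(10)/45.
Ratio ||u||_L² / ||u'||_L² = 2*sqrt(14)/21.
Sharp Poincaré constant on H^1_0(0, 4/3) is C_P = L/π = 4/(3*π), achieved by sin(3*π/4·x).
A polynomial bump cannot attain the sharp Poincaré constant (only the first sine eigenfunction does), so the ratio is strictly less than C_P, consistent with ||u||_L² ≤ C_P ||u'||_L².


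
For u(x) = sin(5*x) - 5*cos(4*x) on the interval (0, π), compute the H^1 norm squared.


||u||_{H^1(0,π)}^2 = -1700/9 + 451*π/2

u'(x) = 20*sin(4*x) + 5*cos(5*x).
Expand u² and (u')² and integrate term by term on (0, π), using: for integers n ≥ 1, ∫_0^π sin²(nx) dx = ∫_0^π cos²(nx) dx = π/2; for n ≠ n', ∫_0^π sin(nx)sin(n'x) dx = ∫_0^π cos(nx)cos(n'x) dx = 0; and by product-to-sum, ∫_0^π sin(nx)cos(n'x) dx = ½∫_0^π [sin((n+n')x) + sin((n−n')x)] dx, which is 0 when n+n' is even and 2n/(n²−n'²) when n+n' is odd (it need not vanish on (0, π)).
  u² squared terms: (-5)²·∫cos(4x)² dx = 25·π/2 = 25*π/2;  (1)²·∫sin(5x)² dx = 1·π/2 = π/2.
  u² cross terms: 2·(-5)·(1)·∫cos(4x)·sin(5x) dx = -10·(10/9) = -100/9.
  So ∫_0^π u² dx = 25*π/2 + π/2 − 100/9 = -100/9 + 13*π.
  (u')² squared terms: (5)²·∫cos(5x)² dx = 25·π/2 = 25*π/2;  (20)²·∫sin(4x)² dx = 400·π/2 = 200*π.
  (u')² cross terms: 2·(5)·(20)·∫cos(5x)·sin(4x) dx = 200·(-8/9) = -1600/9.
  So ∫_0^π (u')² dx = 25*π/2 + 200*π − 1600/9 = -1600/9 + 425*π/2.
||u||_{H^1}^2 = (-100/9 + 13*π) + (-1600/9 + 425*π/2) = -1700/9 + 451*π/2.


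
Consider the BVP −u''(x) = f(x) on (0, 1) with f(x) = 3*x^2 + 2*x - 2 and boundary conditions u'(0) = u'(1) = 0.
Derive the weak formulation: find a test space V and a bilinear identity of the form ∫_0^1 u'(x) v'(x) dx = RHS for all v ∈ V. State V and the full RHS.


V = H^1(0, 1) (no boundary constraint on v; u is determined up to an additive constant); weak form: ∫_0^1 u'v' dx = ∫_0^1 (3*x^2 + 2*x - 2) v dx for all v ∈ V.

Multiply both sides by a test function v and integrate from 0 to 1:
  ∫_0^1 −u''(x) v(x) dx = ∫_0^1 f(x) v(x) dx.
Integrate the LHS by parts once:
  ∫_0^1 −u'' v dx = −[u'(x) v(x)]_0^1 + ∫_0^1 u'(x) v'(x) dx.
Thus ∫_0^1 u'(x) v'(x) dx = ∫_0^1 f(x) v(x) dx + [u'(x) v(x)]_0^1.
Choose V so that boundary terms are either known or forced to vanish.
u has homogeneous Neumann: u'(0) = u'(1) = 0. So [u' v]_0^1 = 0·v(1) − 0·v(0) = 0 for any v; take V = H^1(0, 1).
Weak formulation: find u (satisfying any essential BC) such that ∫_0^1 u'(x) v'(x) dx = ∫_0^1 f v dx for all v ∈ V (homogeneous Neumann, so boundary terms vanish).
Substituting f(x) = 3*x^2 + 2*x - 2, the right-hand side is ∫_0^1 (3*x^2 + 2*x - 2) v dx.
Compatibility check (pure Neumann): taking v ≡ 1 ∈ V gives 0 = ∫_0^1 f dx + (0) − (0), i.e. ∫_0^1 f dx must equal u'(0) − u'(1) = 0. Indeed ∫_0^1 (3*x^2 + 2*x - 2) dx = 0, so the data are compatible. The solution is then unique only up to an additive constant (fix it e.g. by requiring ∫_0^1 u dx = 0).


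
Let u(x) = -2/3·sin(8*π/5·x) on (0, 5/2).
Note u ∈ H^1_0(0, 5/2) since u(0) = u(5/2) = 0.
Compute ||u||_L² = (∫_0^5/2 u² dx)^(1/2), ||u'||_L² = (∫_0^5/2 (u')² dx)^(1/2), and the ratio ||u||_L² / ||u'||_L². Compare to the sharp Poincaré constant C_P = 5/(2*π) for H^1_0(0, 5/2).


||u||_L² / ||u'||_L² = 5/(8*π) < C_P = 5/(2*π).

u(x) = -2/3·sin(8*π/5·x), so u'(x) = -16*π*cos(8*π*x/5)/15.
Writing u(x) = A·sin(kπx/L) with A = -2/3 and k = 4, use ∫_0^L sin²(kπx/L) dx = L/2 and ∫_0^L cos²(kπx/L) dx = L/2.
u² = 4/9·sin²(8*π/5·x) and (u')² = 256*π^2/225·cos²(8*π/5·x), and each of sin², cos² integrates to L/2 = 5/4 over (0, 5/2).
∫_0^5/2 u² dx = 5/9, so ||u||_L² = sqrt(5)/3.
∫_0^5/2 (u')² dx = 64*π^2/45, so ||u'||_L² = 8*sqrt(5)*π/15.
Ratio ||u||_L² / ||u'||_L² = 5/(8*π).
Sharp Poincaré constant on H^1_0(0, 5/2) is C_P = L/π = 5/(2*π), achieved by sin(2*π/5·x).
This is the k = 4 harmonic; the ratio L/(kπ) is strictly less than C_P = L/π, consistent with the sharp inequality ||u||_L² ≤ C_P ||u'||_L².


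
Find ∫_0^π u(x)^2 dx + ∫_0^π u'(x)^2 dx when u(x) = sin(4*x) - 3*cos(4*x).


||u||_{H^1(0,π)}^2 = 85*π

u'(x) = 12*sin(4*x) + 4*cos(4*x).
Expand u² and (u')² and integrate term by term on (0, π), using: for integers n ≥ 1, ∫_0^π sin²(nx) dx = ∫_0^π cos²(nx) dx = π/2; for n ≠ n', ∫_0^π sin(nx)sin(n'x) dx = ∫_0^π cos(nx)cos(n'x) dx = 0; and by product-to-sum, ∫_0^π sin(nx)cos(n'x) dx = ½∫_0^π [sin((n+n')x) + sin((n−n')x)] dx, which is 0 when n+n' is even and 2n/(n²−n'²) when n+n' is odd (it need not vanish on (0, π)).
  u² squared terms: (-3)²·∫cos(4x)² dx = 9·π/2 = 9*π/2;  (1)²·∫sin(4x)² dx = 1·π/2 = π/2.
  u² cross terms: 2·(-3)·(1)·∫cos(4x)·sin(4x) dx = -6·(0) = 0.
  So ∫_0^π u² dx = 9*π/2 + π/2 + 0 = 5*π.
  (u')² squared terms: (4)²·∫cos(4x)² dx = 16·π/2 = 8*π;  (12)²·∫sin(4x)² dx = 144·π/2 = 72*π.
  (u')² cross terms: 2·(4)·(12)·∫cos(4x)·sin(4x) dx = 96·(0) = 0.
  So ∫_0^π (u')² dx = 8*π + 72*π + 0 = 80*π.
||u||_{H^1}^2 = (5*π) + (80*π) = 85*π.


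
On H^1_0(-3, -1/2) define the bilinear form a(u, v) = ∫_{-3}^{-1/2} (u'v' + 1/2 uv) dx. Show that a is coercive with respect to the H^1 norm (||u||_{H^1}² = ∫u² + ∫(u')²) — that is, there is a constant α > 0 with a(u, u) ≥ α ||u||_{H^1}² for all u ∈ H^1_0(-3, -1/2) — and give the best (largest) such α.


α = (25 + 8*π^2)/(2*(25 + 4*π^2))

Coercivity of a(·,·) on H^1_0(-3, -1/2) means a(u, u) ≥ α ||u||_{H^1}² for every u ∈ H^1_0.
The interval has length L = 5/2, and Poincaré/coercivity depend only on L. Here a(u, u) = ∫(u')² + (1/2)·∫u².
Here 0 < c = 1/2 < 1. The condition a(u,u) ≥ α||u||_{H^1}² reads (1−α)∫(u')² ≥ (α−c)∫u². Any admissible α is ≤ 1 (rapidly oscillating u have ∫u²/∫(u')² → 0), and α = 1 would force 0 ≥ (1−c)∫u², impossible since c < 1; so 1−α > 0. By the sharp Poincaré inequality on H^1_0 of an interval of length L, ∫(u')² ≥ (π/L)²∫u² with equality for the first sine mode sin(π(x−x₀)/L) (x₀ the left endpoint), so the inequality holds for all u iff (1−α)(π/L)² ≥ α − c, i.e. α ≤ ((π/L)² + c)/((π/L)² + 1) = (1 + c(L/π)²)/(1 + (L/π)²). With (π/L)² = 4*π^2/25 and c = 1/2, the largest admissible constant is α = ((π/L)² + c)/((π/L)² + 1).
Simplifying, α = (25 + 8*π^2)/(2*(25 + 4*π^2)).


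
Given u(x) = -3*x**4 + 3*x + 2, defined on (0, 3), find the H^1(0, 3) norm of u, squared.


||u||_{H^1}^2 = 2121648/35

The H^1 norm (squared) on an interval (0, L) is
  ||u||_{H^1}^2 = ∫_0^L u(x)^2 dx + ∫_0^L u'(x)^2 dx.
Compute u'(x) = 3 - 12*x**3.
Then u(x)^2 = 9*x**8 - 18*x**5 - 12*x**4 + 9*x**2 + 12*x + 4 and u'(x)^2 = 144*x**6 - 72*x**3 + 9.
Integrate each monomial from 0 to 3 using ∫_0^3 c·x^n dx = c·3^(n+1)/(n+1):
  ∫_0^3 u(x)^2 dx = ∫_0^3 (9*x^8 - 18*x^5 - 12*x^4 + 9*x^2 + 12*x + 4) dx. Term by term:
    ∫_0^3 9*x^8 dx = 19683;  ∫_0^3 -18*x^5 dx = -2187;  ∫_0^3 -12*x^4 dx = -2916/5;
    ∫_0^3 9*x^2 dx = 81;  ∫_0^3 12*x dx = 54;  ∫_0^3 4 dx = 12.
  Sum: 19683 − 2187 − 2916/5 + 81 + 54 + 12 = 85299/5.
  ∫_0^3 u'(x)^2 dx = ∫_0^3 (144*x^6 - 72*x^3 + 9) dx. Term by term:
    ∫_0^3 144*x^6 dx = 314928/7;  ∫_0^3 -72*x^3 dx = -1458;  ∫_0^3 9 dx = 27.
  Sum: 314928/7 − 1458 + 27 = 304911/7.
Adding: ||u||_{H^1}^2 = 85299/5 + 304911/7 = 2121648/35.


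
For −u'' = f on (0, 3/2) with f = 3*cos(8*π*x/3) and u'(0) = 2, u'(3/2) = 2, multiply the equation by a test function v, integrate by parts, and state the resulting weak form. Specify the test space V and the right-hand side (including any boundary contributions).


V = H^1(0, 3/2) (v unrestricted at boundary; u is determined up to an additive constant); weak form: ∫_0^3/2 u'v' dx = ∫_0^3/2 (3*cos(8*π*x/3)) v dx + 2·v(3/2) − 2·v(0) for all v ∈ V.

Multiply both sides by a test function v and integrate from 0 to 3/2:
  ∫_0^3/2 −u''(x) v(x) dx = ∫_0^3/2 f(x) v(x) dx.
Integrate the LHS by parts once:
  ∫_0^3/2 −u'' v dx = −[u'(x) v(x)]_0^3/2 + ∫_0^3/2 u'(x) v'(x) dx.
Thus ∫_0^3/2 u'(x) v'(x) dx = ∫_0^3/2 f(x) v(x) dx + [u'(x) v(x)]_0^3/2.
Choose V so that boundary terms are either known or forced to vanish.
u has inhomogeneous Neumann u'(0) = 2, u'(3/2) = 2. [u' v]_0^3/2 = (2)·v(3/2) − (2)·v(0) = 2·v(3/2) − 2·v(0). Take V = H^1(0, 3/2); boundary term becomes part of RHS.
Weak formulation: find u (satisfying any essential BC) such that ∫_0^3/2 u'(x) v'(x) dx = ∫_0^3/2 f v dx + 2·v(3/2) − 2·v(0) for all v ∈ V (Neumann data are natural BCs: they enter the RHS as boundary terms).
Substituting f(x) = 3*cos(8*π*x/3), the right-hand side is ∫_0^3/2 (3*cos(8*π*x/3)) v dx + 2·v(3/2) − 2·v(0).
Compatibility check (pure Neumann): taking v ≡ 1 ∈ V gives 0 = ∫_0^3/2 f dx + (2) − (2), i.e. ∫_0^3/2 f dx must equal u'(0) − u'(3/2) = 0. Indeed ∫_0^3/2 (3*cos(8*π*x/3)) dx = 0, so the data are compatible. The solution is then unique only up to an additive constant (fix it e.g. by requiring ∫_0^3/2 u dx = 0).


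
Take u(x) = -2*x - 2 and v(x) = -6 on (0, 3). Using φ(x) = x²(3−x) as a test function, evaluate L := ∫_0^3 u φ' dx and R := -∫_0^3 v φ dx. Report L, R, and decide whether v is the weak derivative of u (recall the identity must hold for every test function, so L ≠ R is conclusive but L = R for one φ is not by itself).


LHS = 27/2, RHS = 81/2. No, v is not the weak derivative of u.

u(x) = -2*x - 2, classical derivative u'(x) = -2.
φ(x) = x²(3−x), so φ'(x) = 3*x*(2 - x).
Note φ(0) = φ(3) = 0, so the boundary term u·φ vanishes.
LHS = ∫_0^3 u(x) φ'(x) dx = ∫_0^3 (6*x^3 - 6*x^2 - 12*x) dx. Term by term:
  ∫_0^3 6*x^3 dx = 243/2;  ∫_0^3 -6*x^2 dx = -54;  ∫_0^3 -12*x dx = -54.
Sum: 243/2 − 54 − 54 = 27/2.
So LHS = 27/2.
∫_0^3 v(x) φ(x) dx = ∫_0^3 (6*x^3 - 18*x^2) dx. Term by term:
  ∫_0^3 6*x^3 dx = 243/2;  ∫_0^3 -18*x^2 dx = -162.
Sum: 243/2 − 162 = -81/2.
So RHS = -∫_0^3 v(x) φ(x) dx = 81/2.
LHS − RHS = -27 ≠ 0, so the identity fails.
(For a valid weak derivative the identity must hold for EVERY test function, in particular this one. The failure shows v is NOT the weak derivative of u.)
Correct weak derivative would be u'(x) = -2.


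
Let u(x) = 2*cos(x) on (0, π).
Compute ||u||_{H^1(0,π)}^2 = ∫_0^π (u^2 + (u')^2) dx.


||u||_{H^1(0,π)}^2 = 4*π

u'(x) = -2*sin(x).
Expand u² and (u')² and integrate term by term on (0, π), using: for integers n ≥ 1, ∫_0^π sin²(nx) dx = ∫_0^π cos²(nx) dx = π/2; for n ≠ n', ∫_0^π sin(nx)sin(n'x) dx = ∫_0^π cos(nx)cos(n'x) dx = 0; and by product-to-sum, ∫_0^π sin(nx)cos(n'x) dx = ½∫_0^π [sin((n+n')x) + sin((n−n')x)] dx, which is 0 when n+n' is even and 2n/(n²−n'²) when n+n' is odd (it need not vanish on (0, π)).
  u² squared terms: (2)²·∫cos(x)² dx = 4·π/2 = 2*π.
  So ∫_0^π u² dx = 2*π.
  (u')² squared terms: (-2)²·∫sin(x)² dx = 4·π/2 = 2*π.
  So ∫_0^π (u')² dx = 2*π.
||u||_{H^1}^2 = (2*π) + (2*π) = 4*π.


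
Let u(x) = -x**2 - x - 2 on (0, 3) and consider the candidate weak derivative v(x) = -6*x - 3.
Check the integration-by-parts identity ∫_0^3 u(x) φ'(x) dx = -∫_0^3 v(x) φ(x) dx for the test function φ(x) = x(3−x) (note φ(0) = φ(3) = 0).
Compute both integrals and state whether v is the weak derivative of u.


LHS = 18, RHS = 54. No, v is not the weak derivative of u.

u(x) = -x**2 - x - 2, classical derivative u'(x) = -2*x - 1.
φ(x) = x(3−x), so φ'(x) = 3 - 2*x.
Note φ(0) = φ(3) = 0, so the boundary term u·φ vanishes.
LHS = ∫_0^3 u(x) φ'(x) dx = ∫_0^3 (2*x^3 - x^2 + x - 6) dx. Term by term:
  ∫_0^3 2*x^3 dx = 81/2;  ∫_0^3 -x^2 dx = -9;  ∫_0^3 x dx = 9/2;
  ∫_0^3 -6 dx = -18.
Sum: 81/2 − 9 + 9/2 − 18 = 18.
So LHS = 18.
∫_0^3 v(x) φ(x) dx = ∫_0^3 (6*x^3 - 15*x^2 - 9*x) dx. Term by term:
  ∫_0^3 6*x^3 dx = 243/2;  ∫_0^3 -15*x^2 dx = -135;  ∫_0^3 -9*x dx = -81/2.
Sum: 243/2 − 135 − 81/2 = -54.
So RHS = -∫_0^3 v(x) φ(x) dx = 54.
LHS − RHS = -36 ≠ 0, so the identity fails.
(For a valid weak derivative the identity must hold for EVERY test function, in particular this one. The failure shows v is NOT the weak derivative of u.)
Correct weak derivative would be u'(x) = -2*x - 1.


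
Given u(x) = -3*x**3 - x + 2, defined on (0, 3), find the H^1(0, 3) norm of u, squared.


||u||_{H^1}^2 = 243777/35

The H^1 norm (squared) on an interval (0, L) is
  ||u||_{H^1}^2 = ∫_0^L u(x)^2 dx + ∫_0^L u'(x)^2 dx.
Compute u'(x) = -9*x**2 - 1.
Then u(x)^2 = 9*x**6 + 6*x**4 - 12*x**3 + x**2 - 4*x + 4 and u'(x)^2 = 81*x**4 + 18*x**2 + 1.
Integrate each monomial from 0 to 3 using ∫_0^3 c·x^n dx = c·3^(n+1)/(n+1):
  ∫_0^3 u(x)^2 dx = ∫_0^3 (9*x^6 + 6*x^4 - 12*x^3 + x^2 - 4*x + 4) dx. Term by term:
    ∫_0^3 9*x^6 dx = 19683/7;  ∫_0^3 6*x^4 dx = 1458/5;  ∫_0^3 -12*x^3 dx = -243;
    ∫_0^3 x^2 dx = 9;  ∫_0^3 -4*x dx = -18;  ∫_0^3 4 dx = 12.
  Sum: 19683/7 + 1458/5 − 243 + 9 − 18 + 12 = 100221/35.
  ∫_0^3 u'(x)^2 dx = ∫_0^3 (81*x^4 + 18*x^2 + 1) dx. Term by term:
    ∫_0^3 81*x^4 dx = 19683/5;  ∫_0^3 18*x^2 dx = 162;  ∫_0^3 1 dx = 3.
  Sum: 19683/5 + 162 + 3 = 20508/5.
Adding: ||u||_{H^1}^2 = 100221/35 + 20508/5 = 243777/35.
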